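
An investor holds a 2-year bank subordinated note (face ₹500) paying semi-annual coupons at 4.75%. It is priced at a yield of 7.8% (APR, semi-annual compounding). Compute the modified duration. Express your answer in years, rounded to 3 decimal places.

1.857 years

Periodic yield y = 0.039. First find Macaulay duration:
  t   CF        PV=CF/(1+0.039)^t    t·PV
  1       11.875        11.4293        11.4293
  2       11.875        11.0002        22.0005
  3       11.875        10.5873        31.7620
  4      511.875       439.2398     1,756.9594
  Σ                    472.2567     1,822.1512
P = 472.2567; Macaulay duration = 1,822.1512 / 472.2567 = 3.85839 half-year periods = 1.92920 years.
Modified duration = D_Mac / (1 + y) = 1.92920 / 1.039 = 1.85678 years.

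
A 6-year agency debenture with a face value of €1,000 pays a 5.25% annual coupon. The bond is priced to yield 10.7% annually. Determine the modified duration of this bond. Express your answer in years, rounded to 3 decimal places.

Periodic yield y = 0.107. First find Macaulay duration:
  t   CF        PV=CF/(1+0.107)^t    t·PV
  1        52.50        47.4255        47.4255
  2        52.50        42.8414        85.6829
  3        52.50        38.7005       116.1015
  4        52.50        34.9598       139.8392
  5        52.50        31.5807       157.9033
  6     1,052.50       571.9214     3,431.5287
  Σ                    767.4293     3,978.4809
P = 767.4293; Macaulay duration = 3,978.4809 / 767.4293 = 5.18417 years.
Modified duration = D_Mac / (1 + y) = 5.18417 / 1.107 = 4.68308 years.

4.683 years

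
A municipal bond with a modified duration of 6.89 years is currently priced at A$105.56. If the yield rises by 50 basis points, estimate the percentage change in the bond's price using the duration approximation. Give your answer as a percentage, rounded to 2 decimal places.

-3.45%

Duration approximation: ΔP/P ≈ -D_mod · Δy = -6.89 × (+0.005) = -0.034450.
As a percentage: -3.4450%.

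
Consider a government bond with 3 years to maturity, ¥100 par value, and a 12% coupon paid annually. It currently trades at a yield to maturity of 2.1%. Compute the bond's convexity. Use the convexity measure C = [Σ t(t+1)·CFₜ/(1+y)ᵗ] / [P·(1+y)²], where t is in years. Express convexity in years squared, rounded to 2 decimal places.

With y = 0.021:
  t   CF        PV=CF/(1+0.021)^t    t·PV        t(t+1)·PV
  1        12.00        11.7532        11.7532          23.5064
  2        12.00        11.5114        23.0229          69.0687
  3       112.00       105.2303       315.6909       1,262.7636
  Σ                    128.4949       350.4670       1,355.3386
P = 128.4949.
Convexity = Σ t(t+1)·PV / [P·(1+y)²] = 1,355.3386 / (128.4949 × 1.042441) = 10.11837.

10.12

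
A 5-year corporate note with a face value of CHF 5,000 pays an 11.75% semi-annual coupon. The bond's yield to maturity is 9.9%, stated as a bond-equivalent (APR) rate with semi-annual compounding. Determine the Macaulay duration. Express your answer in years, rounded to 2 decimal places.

Periodic yield y = 0.0495. Discount each cash flow and weight by its period:
  t   CF        PV=CF/(1+0.0495)^t    t·PV
  1       293.75       279.8952       279.8952
  2       293.75       266.6938       533.3877
  3       293.75       254.1151       762.3454
  4       293.75       242.1297       968.5189
  5       293.75       230.7096     1,153.5480
  6       293.75       219.8281     1,318.9686
  7       293.75       209.4598     1,466.2189
  8       293.75       199.5806     1,596.6448
  9       293.75       190.1673     1,711.5059
  10    5,293.75     3,265.4196    32,654.1962
  Σ                  5,357.9990    42,445.2297
Price P = Σ PV = 5,357.9990.
Macaulay duration = Σ(t·PV) / P = 42,445.2297 / 5,357.9990 = 7.92184 half-year periods.
In years: 7.92184 / 2 = 3.96092 years.

3.96 years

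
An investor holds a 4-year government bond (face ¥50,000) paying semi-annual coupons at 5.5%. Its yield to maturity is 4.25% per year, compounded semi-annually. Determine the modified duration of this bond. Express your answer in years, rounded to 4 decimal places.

3.5780 years

Periodic yield y = 0.02125. First find Macaulay duration:
  t   CF        PV=CF/(1+0.02125)^t    t·PV
  1     1,375.00     1,346.3892     1,346.3892
  2     1,375.00     1,318.3738     2,636.7476
  3     1,375.00     1,290.9413     3,872.8239
  4     1,375.00     1,264.0796     5,056.3184
  5     1,375.00     1,237.7768     6,188.8842
  6     1,375.00     1,212.0214     7,272.1283
  7     1,375.00     1,186.8018     8,307.6129
  8    51,375.00    43,420.5458   347,364.3666
  Σ                 52,276.9298   382,045.2710
P = 52,276.9298; Macaulay duration = 382,045.2710 / 52,276.9298 = 7.30810 half-year periods = 3.65405 years.
Modified duration = D_Mac / (1 + y) = 3.65405 / 1.02125 = 3.57802 years.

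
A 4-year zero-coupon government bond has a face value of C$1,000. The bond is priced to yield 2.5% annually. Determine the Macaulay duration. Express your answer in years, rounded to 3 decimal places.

A zero-coupon bond has a single cash flow at maturity, so its Macaulay duration equals its maturity: 4 years.

4.000 years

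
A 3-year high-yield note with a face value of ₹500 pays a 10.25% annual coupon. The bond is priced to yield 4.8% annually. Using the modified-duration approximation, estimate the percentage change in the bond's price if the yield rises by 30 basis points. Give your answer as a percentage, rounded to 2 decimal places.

-0.79%

Periodic yield y = 0.048. Modified duration first:
  t   CF        PV=CF/(1+0.048)^t    t·PV
  1        51.25        48.9027        48.9027
  2        51.25        46.6629        93.3257
  3       551.25       478.9220     1,436.7659
  Σ                    574.4875     1,578.9943
P = 574.4875; D_Mac = 2.74853 yrs; D_mod = 2.74853/(1+0.048) = 2.62264 yrs.
ΔP/P ≈ -D_mod · Δy = -2.62264 × (+0.003) = -0.007868 = -0.7868%.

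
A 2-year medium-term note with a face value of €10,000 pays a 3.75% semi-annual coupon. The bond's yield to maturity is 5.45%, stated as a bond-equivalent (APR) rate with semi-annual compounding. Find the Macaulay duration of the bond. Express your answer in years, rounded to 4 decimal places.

1.9444 years

Periodic yield y = 0.02725. Discount each cash flow and weight by its period:
  t   CF        PV=CF/(1+0.02725)^t    t·PV
  1       187.50       182.5262       182.5262
  2       187.50       177.6843       355.3685
  3       187.50       172.9708       518.9124
  4    10,187.50     9,148.7766    36,595.1063
  Σ                  9,681.9578    37,651.9135
Price P = Σ PV = 9,681.9578.
Macaulay duration = Σ(t·PV) / P = 37,651.9135 / 9,681.9578 = 3.88887 half-year periods.
In years: 3.88887 / 2 = 1.94444 years.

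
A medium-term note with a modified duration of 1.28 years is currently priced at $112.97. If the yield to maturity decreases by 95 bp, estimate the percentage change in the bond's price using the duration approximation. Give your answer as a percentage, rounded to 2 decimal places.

Duration approximation: ΔP/P ≈ -D_mod · Δy = -1.28 × (-0.0095) = +0.012160.
As a percentage: +1.2160%.

+1.22%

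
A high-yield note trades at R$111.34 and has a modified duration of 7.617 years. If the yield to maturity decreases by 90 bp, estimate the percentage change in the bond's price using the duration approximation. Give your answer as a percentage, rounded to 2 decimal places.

+6.86%

Duration approximation: ΔP/P ≈ -D_mod · Δy = -7.617 × (-0.009) = +0.068553.
As a percentage: +6.8553%.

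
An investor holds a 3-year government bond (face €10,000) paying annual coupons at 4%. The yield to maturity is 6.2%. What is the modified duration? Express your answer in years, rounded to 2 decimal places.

Periodic yield y = 0.062. First find Macaulay duration:
  t   CF        PV=CF/(1+0.062)^t    t·PV
  1       400.00       376.6478       376.6478
  2       400.00       354.6590       709.3180
  3    10,400.00     8,682.7998    26,048.3995
  Σ                  9,414.1066    27,134.3653
P = 9,414.1066; Macaulay duration = 27,134.3653 / 9,414.1066 = 2.88231 years.
Modified duration = D_Mac / (1 + y) = 2.88231 / 1.062 = 2.71404 years.

2.71 years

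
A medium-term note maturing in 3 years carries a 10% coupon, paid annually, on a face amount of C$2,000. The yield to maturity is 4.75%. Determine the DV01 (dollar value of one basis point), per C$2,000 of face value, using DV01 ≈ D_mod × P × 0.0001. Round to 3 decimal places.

C$0.601

Periodic yield y = 0.0475.
  t   CF        PV=CF/(1+0.0475)^t    t·PV
  1       200.00       190.9308       190.9308
  2       200.00       182.2728       364.5457
  3     2,200.00     1,914.0822     5,742.2466
  Σ                  2,287.2858     6,297.7231
P = 2,287.2858; D_Mac = 2.75336 yrs; D_mod = 2.62851 yrs.
DV01 ≈ 2.62851 × 2,287.2858 × 0.0001 = 0.601215.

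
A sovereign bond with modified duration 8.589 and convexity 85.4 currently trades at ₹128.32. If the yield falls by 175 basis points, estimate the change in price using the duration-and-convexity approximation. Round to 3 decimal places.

+₹20.965

Duration effect: -D_mod·Δy = -8.589 × (-0.0175) = +0.1503075
Convexity effect: ½·C·(Δy)² = 0.5 × 85.4 × (-0.0175)² = +0.013076875
ΔP/P ≈ +0.1503075 + 0.013076875 = +0.163384375
ΔP ≈ 128.32 × (+0.163384375) = +20.965483.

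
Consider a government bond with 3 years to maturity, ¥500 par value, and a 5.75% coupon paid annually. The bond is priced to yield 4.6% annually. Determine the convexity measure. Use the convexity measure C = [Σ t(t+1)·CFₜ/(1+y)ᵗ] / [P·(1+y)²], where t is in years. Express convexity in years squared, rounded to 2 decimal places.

With y = 0.046:
  t   CF        PV=CF/(1+0.046)^t    t·PV        t(t+1)·PV
  1        28.75        27.4857        27.4857          54.9713
  2        28.75        26.2769        52.5538         157.6615
  3       528.75       462.0142     1,386.0426       5,544.1704
  Σ                    515.7768     1,466.0821       5,756.8033
P = 515.7768.
Convexity = Σ t(t+1)·PV / [P·(1+y)²] = 5,756.8033 / (515.7768 × 1.094116) = 10.20132.

10.20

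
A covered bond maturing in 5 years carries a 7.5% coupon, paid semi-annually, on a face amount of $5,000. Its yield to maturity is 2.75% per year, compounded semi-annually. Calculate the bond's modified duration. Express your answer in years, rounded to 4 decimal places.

4.2832 years

Periodic yield y = 0.01375. First find Macaulay duration:
  t   CF        PV=CF/(1+0.01375)^t    t·PV
  1       187.50       184.9568       184.9568
  2       187.50       182.4482       364.8964
  3       187.50       179.9735       539.9206
  4       187.50       177.5325       710.1299
  5       187.50       175.1245       875.6226
  6       187.50       172.7492     1,036.4953
  7       187.50       170.4061     1,192.8429
  8       187.50       168.0948     1,344.7586
  9       187.50       165.8149     1,492.3338
  10    5,187.50     4,525.3215    45,253.2149
  Σ                  6,102.4221    52,995.1716
P = 6,102.4221; Macaulay duration = 52,995.1716 / 6,102.4221 = 8.68428 half-year periods = 4.34214 years.
Modified duration = D_Mac / (1 + y) = 4.34214 / 1.01375 = 4.28325 years.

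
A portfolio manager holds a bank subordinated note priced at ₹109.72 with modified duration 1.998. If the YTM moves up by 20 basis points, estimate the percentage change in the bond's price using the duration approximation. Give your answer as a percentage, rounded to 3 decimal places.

-0.400%

Duration approximation: ΔP/P ≈ -D_mod · Δy = -1.998 × (+0.002) = -0.003996.
As a percentage: -0.3996%.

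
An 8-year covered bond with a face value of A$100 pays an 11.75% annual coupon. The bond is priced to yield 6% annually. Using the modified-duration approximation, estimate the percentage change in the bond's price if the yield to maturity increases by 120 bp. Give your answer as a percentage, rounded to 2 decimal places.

-6.74%

Periodic yield y = 0.06. Modified duration first:
  t   CF        PV=CF/(1+0.06)^t    t·PV
  1        11.75        11.0849        11.0849
  2        11.75        10.4575        20.9149
  3        11.75         9.8655        29.5966
  4        11.75         9.3071        37.2284
  5        11.75         8.7803        43.9014
  6        11.75         8.2833        49.6997
  7        11.75         7.8144        54.7009
  8       111.75        70.1133       560.9067
  Σ                    135.7063       808.0335
P = 135.7063; D_Mac = 5.95428 yrs; D_mod = 5.95428/(1+0.06) = 5.61725 yrs.
ΔP/P ≈ -D_mod · Δy = -5.61725 × (+0.012) = -0.067407 = -6.7407%.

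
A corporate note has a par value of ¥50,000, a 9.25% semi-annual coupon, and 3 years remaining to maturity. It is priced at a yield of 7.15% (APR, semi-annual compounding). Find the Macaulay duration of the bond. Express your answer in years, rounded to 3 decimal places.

2.697 years

Periodic yield y = 0.03575. Discount each cash flow and weight by its period:
  t   CF        PV=CF/(1+0.03575)^t    t·PV
  1     2,312.50     2,232.6816     2,232.6816
  2     2,312.50     2,155.6183     4,311.2366
  3     2,312.50     2,081.2148     6,243.6445
  4     2,312.50     2,009.3795     8,037.5181
  5     2,312.50     1,940.0237     9,700.1184
  6    52,312.50    42,371.6936   254,230.1618
  Σ                 52,790.6116   284,755.3611
Price P = Σ PV = 52,790.6116.
Macaulay duration = Σ(t·PV) / P = 284,755.3611 / 52,790.6116 = 5.39405 half-year periods.
In years: 5.39405 / 2 = 2.69703 years.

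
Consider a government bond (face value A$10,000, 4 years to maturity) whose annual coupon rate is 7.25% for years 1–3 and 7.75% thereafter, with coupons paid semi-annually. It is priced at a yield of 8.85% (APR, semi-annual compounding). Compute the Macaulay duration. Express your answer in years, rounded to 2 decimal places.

Periodic yield y = 0.04425. Discount each cash flow and weight by its period:
  t   CF        PV=CF/(1+0.04425)^t    t·PV
  1       362.50       347.1391       347.1391
  2       362.50       332.4291       664.8582
  3       362.50       318.3425       955.0274
  4       362.50       304.8527     1,219.4109
  5       362.50       291.9346     1,459.6731
  6       362.50       279.5639     1,677.3835
  7       387.50       286.1807     2,003.2648
  8    10,387.50     7,346.4100    58,771.2804
  Σ                  9,506.8526    67,098.0373
Price P = Σ PV = 9,506.8526.
Macaulay duration = Σ(t·PV) / P = 67,098.0373 / 9,506.8526 = 7.05786 half-year periods.
In years: 7.05786 / 2 = 3.52893 years.

3.53 years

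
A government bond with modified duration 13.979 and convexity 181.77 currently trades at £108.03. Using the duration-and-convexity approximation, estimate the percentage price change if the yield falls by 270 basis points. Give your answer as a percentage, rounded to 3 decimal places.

+44.369%

Duration effect: -D_mod·Δy = -13.979 × (-0.027) = +0.377433
Convexity effect: ½·C·(Δy)² = 0.5 × 181.77 × (-0.027)² = +0.066255165
ΔP/P ≈ +0.377433 + 0.066255165 = +0.443688165
= +44.3688165%.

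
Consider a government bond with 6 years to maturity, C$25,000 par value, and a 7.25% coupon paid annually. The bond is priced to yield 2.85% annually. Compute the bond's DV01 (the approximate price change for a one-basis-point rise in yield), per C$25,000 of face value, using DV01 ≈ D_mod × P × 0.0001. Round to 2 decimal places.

C$15.60

Periodic yield y = 0.0285.
  t   CF        PV=CF/(1+0.0285)^t    t·PV
  1     1,812.50     1,762.2752     1,762.2752
  2     1,812.50     1,713.4421     3,426.8841
  3     1,812.50     1,665.9621     4,997.8864
  4     1,812.50     1,619.7979     6,479.1916
  5     1,812.50     1,574.9129     7,874.5644
  6    26,812.50    22,652.2598   135,913.5586
  Σ                 30,988.6499   160,454.3603
P = 30,988.6499; D_Mac = 5.17784 yrs; D_mod = 5.03436 yrs.
DV01 ≈ 5.03436 × 30,988.6499 × 0.0001 = 15.600813.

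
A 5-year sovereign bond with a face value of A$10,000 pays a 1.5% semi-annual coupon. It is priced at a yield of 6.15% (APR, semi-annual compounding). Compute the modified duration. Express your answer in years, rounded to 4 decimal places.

Periodic yield y = 0.03075. First find Macaulay duration:
  t   CF        PV=CF/(1+0.03075)^t    t·PV
  1        75.00        72.7626        72.7626
  2        75.00        70.5919       141.1837
  3        75.00        68.4859       205.4577
  4        75.00        66.4428       265.7712
  5        75.00        64.4606       322.3032
  6        75.00        62.5376       375.2256
  7        75.00        60.6719       424.7036
  8        75.00        58.8619       470.8955
  9        75.00        57.1059       513.9533
  10   10,075.00     7,442.3762    74,423.7622
  Σ                  8,024.2973    77,216.0184
P = 8,024.2973; Macaulay duration = 77,216.0184 / 8,024.2973 = 9.62278 half-year periods = 4.81139 years.
Modified duration = D_Mac / (1 + y) = 4.81139 / 1.03075 = 4.66785 years.

4.6679 years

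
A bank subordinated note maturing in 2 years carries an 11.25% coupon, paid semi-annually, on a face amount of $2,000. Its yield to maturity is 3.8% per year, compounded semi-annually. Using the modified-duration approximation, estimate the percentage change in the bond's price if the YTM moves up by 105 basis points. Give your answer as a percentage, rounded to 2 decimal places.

Periodic yield y = 0.019. Modified duration first:
  t   CF        PV=CF/(1+0.019)^t    t·PV
  1       112.50       110.4024       110.4024
  2       112.50       108.3438       216.6876
  3       112.50       106.3237       318.9710
  4     2,112.50     1,959.2957     7,837.1827
  Σ                  2,284.3655     8,483.2438
P = 2,284.3655; D_Mac = 3.71361 half-year periods = 1.85681 yrs; D_mod = 1.85681/(1+0.019) = 1.82218 yrs.
ΔP/P ≈ -D_mod · Δy = -1.82218 × (+0.0105) = -0.019133 = -1.9133%.

-1.91%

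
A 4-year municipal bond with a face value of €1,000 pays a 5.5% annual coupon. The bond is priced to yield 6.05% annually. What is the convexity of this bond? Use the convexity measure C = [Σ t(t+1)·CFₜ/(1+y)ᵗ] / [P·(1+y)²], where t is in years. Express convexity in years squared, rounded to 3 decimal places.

15.982

With y = 0.0605:
  t   CF        PV=CF/(1+0.0605)^t    t·PV        t(t+1)·PV
  1        55.00        51.8623        51.8623         103.7247
  2        55.00        48.9037        97.8073         293.4219
  3        55.00        46.1138       138.3413         553.3653
  4     1,055.00       834.0840     3,336.3358      16,681.6792
  Σ                    980.9637     3,624.3468      17,632.1910
P = 980.9637.
Convexity = Σ t(t+1)·PV / [P·(1+y)²] = 17,632.1910 / (980.9637 × 1.124660) = 15.98203.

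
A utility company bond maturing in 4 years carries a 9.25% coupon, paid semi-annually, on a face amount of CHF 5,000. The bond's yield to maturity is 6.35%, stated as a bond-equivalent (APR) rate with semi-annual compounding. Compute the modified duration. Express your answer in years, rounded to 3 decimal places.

3.357 years

Periodic yield y = 0.03175. First find Macaulay duration:
  t   CF        PV=CF/(1+0.03175)^t    t·PV
  1       231.25       224.1338       224.1338
  2       231.25       217.2365       434.4730
  3       231.25       210.5515       631.6545
  4       231.25       204.0722       816.2888
  5       231.25       197.7923       988.9614
  6       231.25       191.7056     1,150.2338
  7       231.25       185.8063     1,300.6440
  8     5,231.25     4,073.8933    32,591.1468
  Σ                  5,505.1915    38,137.5360
P = 5,505.1915; Macaulay duration = 38,137.5360 / 5,505.1915 = 6.92756 half-year periods = 3.46378 years.
Modified duration = D_Mac / (1 + y) = 3.46378 / 1.03175 = 3.35719 years.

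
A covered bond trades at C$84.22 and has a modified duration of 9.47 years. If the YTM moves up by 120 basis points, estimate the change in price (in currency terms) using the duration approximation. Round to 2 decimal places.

-C$9.57

Duration approximation: ΔP/P ≈ -D_mod · Δy = -9.47 × (+0.012) = -0.113640.
ΔP ≈ 84.22 × (-0.113640) = -9.5707608.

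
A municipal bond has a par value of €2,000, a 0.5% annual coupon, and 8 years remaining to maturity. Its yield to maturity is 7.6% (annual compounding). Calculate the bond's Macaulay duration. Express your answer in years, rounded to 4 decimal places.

Periodic yield y = 0.076. Discount each cash flow and weight by its year:
  t   CF        PV=CF/(1+0.076)^t    t·PV
  1        10.00         9.2937         9.2937
  2        10.00         8.6372        17.2745
  3        10.00         8.0272        24.0816
  4        10.00         7.4602        29.8408
  5        10.00         6.9333        34.6664
  6        10.00         6.4436        38.6614
  7        10.00         5.9884        41.9191
  8     2,010.00     1,118.6594     8,949.2754
  Σ                  1,171.4430     9,145.0129
Price P = Σ PV = 1,171.4430.
Macaulay duration = Σ(t·PV) / P = 9,145.0129 / 1,171.4430 = 7.80662 years.

7.8066 years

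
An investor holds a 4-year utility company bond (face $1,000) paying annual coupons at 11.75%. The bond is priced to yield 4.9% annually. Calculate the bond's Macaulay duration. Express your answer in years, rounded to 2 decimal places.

Periodic yield y = 0.049. Discount each cash flow and weight by its year:
  t   CF        PV=CF/(1+0.049)^t    t·PV
  1       117.50       112.0114       112.0114
  2       117.50       106.7793       213.5585
  3       117.50       101.7915       305.3744
  4     1,117.50       922.8807     3,691.5229
  Σ                  1,243.4629     4,322.4673
Price P = Σ PV = 1,243.4629.
Macaulay duration = Σ(t·PV) / P = 4,322.4673 / 1,243.4629 = 3.47615 years.

3.48 years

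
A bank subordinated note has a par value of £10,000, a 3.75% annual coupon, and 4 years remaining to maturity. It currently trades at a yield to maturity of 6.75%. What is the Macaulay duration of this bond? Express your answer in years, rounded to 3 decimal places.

3.775 years

Periodic yield y = 0.0675. Discount each cash flow and weight by its year:
  t   CF        PV=CF/(1+0.0675)^t    t·PV
  1       375.00       351.2881       351.2881
  2       375.00       329.0755       658.1509
  3       375.00       308.2674       924.8022
  4    10,375.00     7,989.4442    31,957.7770
  Σ                  8,978.0752    33,892.0182
Price P = Σ PV = 8,978.0752.
Macaulay duration = Σ(t·PV) / P = 33,892.0182 / 8,978.0752 = 3.77498 years.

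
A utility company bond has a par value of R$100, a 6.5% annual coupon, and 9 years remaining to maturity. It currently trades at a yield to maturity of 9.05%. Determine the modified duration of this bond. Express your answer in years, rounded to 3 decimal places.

6.329 years

Periodic yield y = 0.0905. First find Macaulay duration:
  t   CF        PV=CF/(1+0.0905)^t    t·PV
  1         6.50         5.9606         5.9606
  2         6.50         5.4659        10.9318
  3         6.50         5.0123        15.0369
  4         6.50         4.5963        18.3853
  5         6.50         4.2149        21.0744
  6         6.50         3.8651        23.1905
  7         6.50         3.5443        24.8103
  8         6.50         3.2502        26.0015
  9       106.50        48.8336       439.5022
  Σ                     84.7431       584.8935
P = 84.7431; Macaulay duration = 584.8935 / 84.7431 = 6.90196 years.
Modified duration = D_Mac / (1 + y) = 6.90196 / 1.0905 = 6.32917 years.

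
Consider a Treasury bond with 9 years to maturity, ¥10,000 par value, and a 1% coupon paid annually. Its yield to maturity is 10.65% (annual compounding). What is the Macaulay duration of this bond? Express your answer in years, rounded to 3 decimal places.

Periodic yield y = 0.1065. Discount each cash flow and weight by its year:
  t   CF        PV=CF/(1+0.1065)^t    t·PV
  1       100.00        90.3751        90.3751
  2       100.00        81.6765       163.3530
  3       100.00        73.8152       221.4456
  4       100.00        66.7105       266.8421
  5       100.00        60.2897       301.4484
  6       100.00        54.4868       326.9209
  7       100.00        49.2425       344.6975
  8       100.00        44.5029       356.0235
  9    10,100.00     4,062.1748    36,559.5733
  Σ                  4,583.2740    38,630.6793
Price P = Σ PV = 4,583.2740.
Macaulay duration = Σ(t·PV) / P = 38,630.6793 / 4,583.2740 = 8.42862 years.

8.429 years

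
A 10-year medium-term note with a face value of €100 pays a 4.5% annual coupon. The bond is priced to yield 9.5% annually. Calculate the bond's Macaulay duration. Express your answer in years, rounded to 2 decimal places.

Periodic yield y = 0.095. Discount each cash flow and weight by its year:
  t   CF        PV=CF/(1+0.095)^t    t·PV
  1         4.50         4.1096         4.1096
  2         4.50         3.7530         7.5061
  3         4.50         3.4274        10.2823
  4         4.50         3.1301        12.5203
  5         4.50         2.8585        14.2926
  6         4.50         2.6105        15.6631
  7         4.50         2.3840        16.6883
  8         4.50         2.1772        17.4176
  9         4.50         1.9883        17.8948
  10      104.50        42.1672       421.6723
  Σ                     68.6060       538.0472
Price P = Σ PV = 68.6060.
Macaulay duration = Σ(t·PV) / P = 538.0472 / 68.6060 = 7.84257 years.

7.84 years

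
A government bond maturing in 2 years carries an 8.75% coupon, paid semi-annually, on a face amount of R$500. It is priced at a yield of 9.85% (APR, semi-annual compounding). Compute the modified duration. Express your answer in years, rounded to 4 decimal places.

Periodic yield y = 0.04925. First find Macaulay duration:
  t   CF        PV=CF/(1+0.04925)^t    t·PV
  1       21.875        20.8482        20.8482
  2       21.875        19.8696        39.7393
  3       21.875        18.9370        56.8110
  4      521.875       430.5768     1,722.3070
  Σ                    490.2316     1,839.7055
P = 490.2316; Macaulay duration = 1,839.7055 / 490.2316 = 3.75273 half-year periods = 1.87636 years.
Modified duration = D_Mac / (1 + y) = 1.87636 / 1.04925 = 1.78829 years.

1.7883 years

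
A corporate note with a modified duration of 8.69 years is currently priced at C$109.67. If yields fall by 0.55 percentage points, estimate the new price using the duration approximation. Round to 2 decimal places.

C$114.91

Duration approximation: ΔP/P ≈ -D_mod · Δy = -8.69 × (-0.0055) = +0.047795.
New price ≈ 109.67 × (1 + 0.047795) = 114.91167765.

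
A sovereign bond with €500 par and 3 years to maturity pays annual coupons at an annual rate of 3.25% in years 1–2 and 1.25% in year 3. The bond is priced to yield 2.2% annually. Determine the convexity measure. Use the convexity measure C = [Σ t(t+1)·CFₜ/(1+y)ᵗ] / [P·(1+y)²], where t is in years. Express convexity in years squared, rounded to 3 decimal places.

11.011

With y = 0.022:
  t   CF        PV=CF/(1+0.022)^t    t·PV        t(t+1)·PV
  1        16.25        15.9002        15.9002          31.8004
  2        16.25        15.5579        31.1158          93.3475
  3       506.25       474.2555     1,422.7664       5,691.0656
  Σ                    505.7136     1,469.7824       5,816.2136
P = 505.7136.
Convexity = Σ t(t+1)·PV / [P·(1+y)²] = 5,816.2136 / (505.7136 × 1.044484) = 11.01118.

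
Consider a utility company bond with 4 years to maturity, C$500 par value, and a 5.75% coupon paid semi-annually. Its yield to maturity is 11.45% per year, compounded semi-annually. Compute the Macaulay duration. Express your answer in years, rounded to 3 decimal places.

3.583 years

Periodic yield y = 0.05725. Discount each cash flow and weight by its period:
  t   CF        PV=CF/(1+0.05725)^t    t·PV
  1       14.375        13.5966        13.5966
  2       14.375        12.8603        25.7207
  3       14.375        12.1640        36.4919
  4       14.375        11.5053        46.0211
  5       14.375        10.8823        54.4113
  6       14.375        10.2930        61.7580
  7       14.375         9.7356        68.1494
  8      514.375       329.5022     2,636.0175
  Σ                    410.5392     2,942.1664
Price P = Σ PV = 410.5392.
Macaulay duration = Σ(t·PV) / P = 2,942.1664 / 410.5392 = 7.16659 half-year periods.
In years: 7.16659 / 2 = 3.58330 years.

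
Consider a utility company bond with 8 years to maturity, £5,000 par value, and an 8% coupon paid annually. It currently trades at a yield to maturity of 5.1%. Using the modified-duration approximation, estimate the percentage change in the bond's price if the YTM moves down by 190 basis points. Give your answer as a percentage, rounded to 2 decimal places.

+11.51%

Periodic yield y = 0.051. Modified duration first:
  t   CF        PV=CF/(1+0.051)^t    t·PV
  1       400.00       380.5899       380.5899
  2       400.00       362.1217       724.2434
  3       400.00       344.5497     1,033.6490
  4       400.00       327.8303     1,311.3213
  5       400.00       311.9223     1,559.6115
  6       400.00       296.7862     1,780.7172
  7       400.00       282.3846     1,976.6921
  8     5,400.00     3,627.2044    29,017.6353
  Σ                  5,933.3891    37,784.4597
P = 5,933.3891; D_Mac = 6.36811 yrs; D_mod = 6.36811/(1+0.051) = 6.05909 yrs.
ΔP/P ≈ -D_mod · Δy = -6.05909 × (-0.019) = +0.115123 = +11.5123%.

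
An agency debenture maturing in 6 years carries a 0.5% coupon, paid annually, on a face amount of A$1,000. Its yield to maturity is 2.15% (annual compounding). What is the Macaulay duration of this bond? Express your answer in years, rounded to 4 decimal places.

5.9214 years

Periodic yield y = 0.0215. Discount each cash flow and weight by its year:
  t   CF        PV=CF/(1+0.0215)^t    t·PV
  1         5.00         4.8948         4.8948
  2         5.00         4.7917         9.5835
  3         5.00         4.6909        14.0727
  4         5.00         4.5922        18.3686
  5         5.00         4.4955        22.4775
  6     1,005.00       884.5774     5,307.4644
  Σ                    908.0424     5,376.8614
Price P = Σ PV = 908.0424.
Macaulay duration = Σ(t·PV) / P = 5,376.8614 / 908.0424 = 5.92138 years.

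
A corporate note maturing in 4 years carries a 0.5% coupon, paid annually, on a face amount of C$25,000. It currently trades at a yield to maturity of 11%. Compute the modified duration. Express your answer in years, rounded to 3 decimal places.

3.570 years

Periodic yield y = 0.11. First find Macaulay duration:
  t   CF        PV=CF/(1+0.11)^t    t·PV
  1       125.00       112.6126       112.6126
  2       125.00       101.4528       202.9056
  3       125.00        91.3989       274.1968
  4    25,125.00    16,550.6157    66,202.4629
  Σ                 16,856.0801    66,792.1779
P = 16,856.0801; Macaulay duration = 66,792.1779 / 16,856.0801 = 3.96250 years.
Modified duration = D_Mac / (1 + y) = 3.96250 / 1.11 = 3.56982 years.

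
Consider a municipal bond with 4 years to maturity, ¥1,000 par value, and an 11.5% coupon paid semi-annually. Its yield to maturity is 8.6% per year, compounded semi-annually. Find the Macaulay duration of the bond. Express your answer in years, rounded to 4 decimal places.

3.3512 years

Periodic yield y = 0.043. Discount each cash flow and weight by its period:
  t   CF        PV=CF/(1+0.043)^t    t·PV
  1        57.50        55.1294        55.1294
  2        57.50        52.8566       105.7132
  3        57.50        50.6775       152.0324
  4        57.50        48.5882       194.3527
  5        57.50        46.5850       232.9251
  6        57.50        44.6645       267.9867
  7        57.50        42.8231       299.7614
  8     1,057.50       755.1025     6,040.8200
  Σ                  1,096.4267     7,348.7210
Price P = Σ PV = 1,096.4267.
Macaulay duration = Σ(t·PV) / P = 7,348.7210 / 1,096.4267 = 6.70243 half-year periods.
In years: 6.70243 / 2 = 3.35121 years.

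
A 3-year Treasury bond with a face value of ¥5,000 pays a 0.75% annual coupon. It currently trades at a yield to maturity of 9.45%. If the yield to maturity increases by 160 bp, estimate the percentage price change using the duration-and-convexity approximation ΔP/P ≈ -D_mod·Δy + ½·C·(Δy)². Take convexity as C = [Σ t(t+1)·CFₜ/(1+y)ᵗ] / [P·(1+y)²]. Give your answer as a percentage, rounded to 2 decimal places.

-4.22%

With y = 0.0945:
  t   CF        PV=CF/(1+0.0945)^t    t·PV        t(t+1)·PV
  1        37.50        34.2622        34.2622          68.5244
  2        37.50        31.3040        62.6080         187.8240
  3     5,037.50     3,842.0920    11,526.2760      46,105.1042
  Σ                  3,907.6582    11,623.1462      46,361.4526
P = 3,907.6582; D_Mac = 2.97445 yrs; D_mod = 2.71764 yrs; C = 9.90396.
Duration effect: -2.71764 × (+0.016) = -0.043482
Convexity effect: 0.5 × 9.90396 × (0.016)² = +0.0012677
ΔP/P ≈ -0.043482 + 0.0012677 = -0.042214 = -4.2214%.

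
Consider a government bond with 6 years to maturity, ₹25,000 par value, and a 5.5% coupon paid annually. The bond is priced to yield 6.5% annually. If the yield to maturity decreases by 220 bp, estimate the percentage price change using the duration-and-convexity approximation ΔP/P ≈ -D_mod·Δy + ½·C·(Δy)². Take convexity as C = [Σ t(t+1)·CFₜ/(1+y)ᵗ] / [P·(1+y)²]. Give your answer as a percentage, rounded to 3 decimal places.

With y = 0.065:
  t   CF        PV=CF/(1+0.065)^t    t·PV        t(t+1)·PV
  1     1,375.00     1,291.0798     1,291.0798       2,582.1596
  2     1,375.00     1,212.2815     2,424.5630       7,273.6891
  3     1,375.00     1,138.2925     3,414.8775      13,659.5100
  4     1,375.00     1,068.8192     4,275.2770      21,376.3850
  5     1,375.00     1,003.5862     5,017.9308      30,107.5845
  6    26,375.00    18,075.6874   108,454.1243     759,178.8701
  Σ                 23,789.7466   124,877.8524     834,178.1983
P = 23,789.7466; D_Mac = 5.24923 yrs; D_mod = 4.92885 yrs; C = 30.91504.
Duration effect: -4.92885 × (-0.022) = +0.108435
Convexity effect: 0.5 × 30.91504 × (-0.022)² = +0.0074814
ΔP/P ≈ +0.108435 + 0.0074814 = +0.115916 = +11.5916%.

+11.592%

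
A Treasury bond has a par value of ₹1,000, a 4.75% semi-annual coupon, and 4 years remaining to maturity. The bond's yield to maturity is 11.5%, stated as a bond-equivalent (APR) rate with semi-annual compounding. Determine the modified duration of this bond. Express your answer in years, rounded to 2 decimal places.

3.44 years

Periodic yield y = 0.0575. First find Macaulay duration:
  t   CF        PV=CF/(1+0.0575)^t    t·PV
  1        23.75        22.4586        22.4586
  2        23.75        21.2375        42.4749
  3        23.75        20.0827        60.2482
  4        23.75        18.9907        75.9630
  5        23.75        17.9582        89.7908
  6        23.75        16.9817       101.8902
  7        23.75        16.0584       112.4085
  8     1,023.75       654.5622     5,236.4974
  Σ                    788.3300     5,741.7316
P = 788.3300; Macaulay duration = 5,741.7316 / 788.3300 = 7.28341 half-year periods = 3.64171 years.
Modified duration = D_Mac / (1 + y) = 3.64171 / 1.0575 = 3.44369 years.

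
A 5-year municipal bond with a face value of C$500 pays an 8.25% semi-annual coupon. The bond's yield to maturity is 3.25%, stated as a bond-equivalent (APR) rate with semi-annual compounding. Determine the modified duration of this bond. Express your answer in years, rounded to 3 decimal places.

Periodic yield y = 0.01625. First find Macaulay duration:
  t   CF        PV=CF/(1+0.01625)^t    t·PV
  1       20.625        20.2952        20.2952
  2       20.625        19.9707        39.9414
  3       20.625        19.6513        58.9540
  4       20.625        19.3371        77.3485
  5       20.625        19.0279        95.1396
  6       20.625        18.7237       112.3419
  7       20.625        18.4243       128.9698
  8       20.625        18.1297       145.0372
  9       20.625        17.8398       160.5578
  10     520.625       443.1180     4,431.1804
  Σ                    614.5176     5,269.7658
P = 614.5176; Macaulay duration = 5,269.7658 / 614.5176 = 8.57545 half-year periods = 4.28773 years.
Modified duration = D_Mac / (1 + y) = 4.28773 / 1.01625 = 4.21916 years.

4.219 years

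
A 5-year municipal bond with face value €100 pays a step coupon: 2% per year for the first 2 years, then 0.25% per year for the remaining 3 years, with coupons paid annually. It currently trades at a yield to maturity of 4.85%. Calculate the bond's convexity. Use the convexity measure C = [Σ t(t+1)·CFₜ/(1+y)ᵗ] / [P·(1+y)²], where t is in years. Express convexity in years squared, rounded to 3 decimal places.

With y = 0.0485:
  t   CF        PV=CF/(1+0.0485)^t    t·PV        t(t+1)·PV
  1         2.00         1.9075         1.9075           3.8150
  2         2.00         1.8193         3.6385          10.9155
  3         0.25         0.2169         0.6507           2.6027
  4         0.25         0.2069         0.8274           4.1371
  5       100.25        79.1120       395.5599       2,373.3591
  Σ                     83.2625       402.5839       2,394.8294
P = 83.2625.
Convexity = Σ t(t+1)·PV / [P·(1+y)²] = 2,394.8294 / (83.2625 × 1.099352) = 26.16306.

26.163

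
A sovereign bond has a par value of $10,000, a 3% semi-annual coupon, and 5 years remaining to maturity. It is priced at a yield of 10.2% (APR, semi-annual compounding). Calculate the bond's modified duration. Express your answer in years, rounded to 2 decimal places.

4.39 years

Periodic yield y = 0.051. First find Macaulay duration:
  t   CF        PV=CF/(1+0.051)^t    t·PV
  1       150.00       142.7212       142.7212
  2       150.00       135.7956       271.5913
  3       150.00       129.2061       387.6184
  4       150.00       122.9364       491.7455
  5       150.00       116.9709       584.8543
  6       150.00       111.2948       667.7689
  7       150.00       105.8942       741.2595
  8       150.00       100.7557       806.0454
  9       150.00        95.8665       862.7984
  10   10,150.00     6,172.1842    61,721.8425
  Σ                  7,233.6257    66,678.2454
P = 7,233.6257; Macaulay duration = 66,678.2454 / 7,233.6257 = 9.21782 half-year periods = 4.60891 years.
Modified duration = D_Mac / (1 + y) = 4.60891 / 1.051 = 4.38526 years.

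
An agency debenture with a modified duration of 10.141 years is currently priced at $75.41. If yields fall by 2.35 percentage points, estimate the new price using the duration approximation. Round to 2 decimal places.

Duration approximation: ΔP/P ≈ -D_mod · Δy = -10.141 × (-0.0235) = +0.2383135.
New price ≈ 75.41 × (1 + 0.2383135) = 93.381221035.

$93.38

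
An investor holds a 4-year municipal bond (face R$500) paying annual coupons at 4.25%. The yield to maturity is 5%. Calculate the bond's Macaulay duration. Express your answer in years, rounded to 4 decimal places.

Periodic yield y = 0.05. Discount each cash flow and weight by its year:
  t   CF        PV=CF/(1+0.05)^t    t·PV
  1        21.25        20.2381        20.2381
  2        21.25        19.2744        38.5488
  3        21.25        18.3565        55.0696
  4       521.25       428.8337     1,715.3347
  Σ                    486.7027     1,829.1912
Price P = Σ PV = 486.7027.
Macaulay duration = Σ(t·PV) / P = 1,829.1912 / 486.7027 = 3.75833 years.

3.7583 years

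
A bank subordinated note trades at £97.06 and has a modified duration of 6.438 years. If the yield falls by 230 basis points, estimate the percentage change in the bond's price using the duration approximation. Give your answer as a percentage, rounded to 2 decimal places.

Duration approximation: ΔP/P ≈ -D_mod · Δy = -6.438 × (-0.023) = +0.148074.
As a percentage: +14.8074%.

+14.81%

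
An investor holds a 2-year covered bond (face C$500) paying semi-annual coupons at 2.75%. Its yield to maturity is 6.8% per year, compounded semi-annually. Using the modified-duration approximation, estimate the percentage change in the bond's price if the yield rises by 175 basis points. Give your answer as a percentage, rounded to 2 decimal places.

-3.31%

Periodic yield y = 0.034. Modified duration first:
  t   CF        PV=CF/(1+0.034)^t    t·PV
  1        6.875         6.6489         6.6489
  2        6.875         6.4303        12.8606
  3        6.875         6.2189        18.6566
  4      506.875       443.4235     1,773.6940
  Σ                    462.7216     1,811.8602
P = 462.7216; D_Mac = 3.91566 half-year periods = 1.95783 yrs; D_mod = 1.95783/(1+0.034) = 1.89345 yrs.
ΔP/P ≈ -D_mod · Δy = -1.89345 × (+0.0175) = -0.033135 = -3.3135%.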